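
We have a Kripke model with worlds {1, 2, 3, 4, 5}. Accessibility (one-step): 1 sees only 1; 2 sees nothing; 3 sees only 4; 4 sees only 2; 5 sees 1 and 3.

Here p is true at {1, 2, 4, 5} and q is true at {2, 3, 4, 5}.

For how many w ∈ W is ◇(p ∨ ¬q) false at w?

1

1: successors {1}; p ∨ ¬q there: 1:T. ✓
2: no successors, so ◇(p ∨ ¬q) fails. ✗
3: successors {4}; p ∨ ¬q there: 4:T. ✓
4: successors {2}; p ∨ ¬q there: 2:T. ✓
5: successors {1, 3}; p ∨ ¬q there: 1:T, 3:F. ✓
Satisfying worlds: {1, 3, 4, 5}.
So ◇(p ∨ ¬q) fails at the other 1 world.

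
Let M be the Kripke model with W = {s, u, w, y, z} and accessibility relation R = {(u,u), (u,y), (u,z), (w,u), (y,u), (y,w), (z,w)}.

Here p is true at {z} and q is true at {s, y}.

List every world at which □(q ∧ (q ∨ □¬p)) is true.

s: no successors, so □(q ∧ (q ∨ □¬p)) holds vacuously. ✓
u: successors {u, y, z}; q ∧ (q ∨ □¬p) there: u:F, y:T, z:F. ✗
w: successors {u}; q ∧ (q ∨ □¬p) there: u:F. ✗
y: successors {u, w}; q ∧ (q ∨ □¬p) there: u:F, w:F. ✗
z: successors {w}; q ∧ (q ∨ □¬p) there: w:F. ✗

{s}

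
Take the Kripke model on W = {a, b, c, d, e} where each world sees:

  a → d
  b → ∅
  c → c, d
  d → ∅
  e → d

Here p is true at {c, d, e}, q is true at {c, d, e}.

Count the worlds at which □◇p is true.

2

a: successors {d}; ◇p there: d:F. ✗
b: no successors, so □◇p holds vacuously. ✓
c: successors {c, d}; ◇p there: c:T, d:F. ✗
d: no successors, so □◇p holds vacuously. ✓
e: successors {d}; ◇p there: d:F. ✗
Satisfying worlds: {b, d}.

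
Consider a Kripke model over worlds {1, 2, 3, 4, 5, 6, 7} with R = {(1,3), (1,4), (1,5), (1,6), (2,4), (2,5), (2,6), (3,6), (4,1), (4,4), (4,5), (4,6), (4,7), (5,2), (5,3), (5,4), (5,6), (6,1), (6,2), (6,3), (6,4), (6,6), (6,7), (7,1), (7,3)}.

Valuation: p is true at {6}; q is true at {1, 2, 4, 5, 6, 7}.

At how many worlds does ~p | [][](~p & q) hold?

6

1: ~p is T, [][](~p & q) is F. ✓
2: ~p is T, [][](~p & q) is F. ✓
3: ~p is T, [][](~p & q) is F. ✓
4: ~p is T, [][](~p & q) is F. ✓
5: ~p is T, [][](~p & q) is F. ✓
6: ~p is F, [][](~p & q) is F. ✗
7: ~p is T, [][](~p & q) is F. ✓
Satisfying worlds: {1, 2, 3, 4, 5, 7}.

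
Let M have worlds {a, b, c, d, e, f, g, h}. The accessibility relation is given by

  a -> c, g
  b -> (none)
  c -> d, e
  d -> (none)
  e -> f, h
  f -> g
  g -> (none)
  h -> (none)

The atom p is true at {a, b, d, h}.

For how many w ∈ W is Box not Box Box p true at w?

4

a: successors {c, g}; not Box Box p there: c:T, g:F. ✗
b: no successors, so Box not Box Box p holds vacuously. ✓
c: successors {d, e}; not Box Box p there: d:F, e:T. ✗
d: no successors, so Box not Box Box p holds vacuously. ✓
e: successors {f, h}; not Box Box p there: f:F, h:F. ✗
f: successors {g}; not Box Box p there: g:F. ✗
g: no successors, so Box not Box Box p holds vacuously. ✓
h: no successors, so Box not Box Box p holds vacuously. ✓
Satisfying worlds: {b, d, g, h}.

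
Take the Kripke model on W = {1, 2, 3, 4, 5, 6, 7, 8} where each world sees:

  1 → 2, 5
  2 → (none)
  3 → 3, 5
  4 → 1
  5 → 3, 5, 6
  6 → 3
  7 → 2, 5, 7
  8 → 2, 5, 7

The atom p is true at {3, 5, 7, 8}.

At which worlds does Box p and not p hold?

1: Box p is F, not p is T. ✗
2: Box p is T, not p is T. ✓
3: Box p is T, not p is F. ✗
4: Box p is F, not p is T. ✗
5: Box p is F, not p is F. ✗
6: Box p is T, not p is T. ✓
7: Box p is F, not p is F. ✗
8: Box p is F, not p is F. ✗

{2, 6}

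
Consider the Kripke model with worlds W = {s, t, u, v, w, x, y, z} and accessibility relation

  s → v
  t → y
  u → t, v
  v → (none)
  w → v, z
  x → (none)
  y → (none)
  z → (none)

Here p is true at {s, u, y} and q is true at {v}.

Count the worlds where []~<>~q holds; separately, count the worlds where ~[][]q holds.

For []~<>~q:
s: successors {v}; ~<>~q there: v:T. ✓
t: successors {y}; ~<>~q there: y:T. ✓
u: successors {t, v}; ~<>~q there: t:F, v:T. ✗
v: no successors, so []~<>~q holds vacuously. ✓
w: successors {v, z}; ~<>~q there: v:T, z:T. ✓
x: no successors, so []~<>~q holds vacuously. ✓
y: no successors, so []~<>~q holds vacuously. ✓
z: no successors, so []~<>~q holds vacuously. ✓
— 7 worlds.
For ~[][]q:
s: [][]q is T. ✗
t: [][]q is T. ✗
u: [][]q is F. ✓
v: [][]q is T. ✗
w: [][]q is T. ✗
x: [][]q is T. ✗
y: [][]q is T. ✗
z: [][]q is T. ✗
— 1 world.

7 and 1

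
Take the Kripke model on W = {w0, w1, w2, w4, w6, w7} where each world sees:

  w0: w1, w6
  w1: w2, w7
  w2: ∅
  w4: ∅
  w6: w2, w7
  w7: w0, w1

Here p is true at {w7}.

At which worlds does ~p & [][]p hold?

w0: ~p is T, [][]p is F. ✗
w1: ~p is T, [][]p is F. ✗
w2: ~p is T, [][]p is T. ✓
w4: ~p is T, [][]p is T. ✓
w6: ~p is T, [][]p is F. ✗
w7: ~p is F, [][]p is F. ✗

{w2, w4}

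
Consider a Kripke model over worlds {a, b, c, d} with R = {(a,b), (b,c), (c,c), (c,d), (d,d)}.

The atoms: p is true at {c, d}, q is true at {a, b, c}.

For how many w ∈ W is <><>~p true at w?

0

a: successors {b}; <>~p there: b:F. ✗
b: successors {c}; <>~p there: c:F. ✗
c: successors {c, d}; <>~p there: c:F, d:F. ✗
d: successors {d}; <>~p there: d:F. ✗
Satisfying worlds: ∅.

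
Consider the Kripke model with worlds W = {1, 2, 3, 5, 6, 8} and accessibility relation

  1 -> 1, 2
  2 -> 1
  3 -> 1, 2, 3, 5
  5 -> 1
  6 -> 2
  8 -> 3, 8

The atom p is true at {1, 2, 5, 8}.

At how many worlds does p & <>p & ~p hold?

1: p & <>p is T, ~p is F. ✗
2: p & <>p is T, ~p is F. ✗
3: p & <>p is F, ~p is T. ✗
5: p & <>p is T, ~p is F. ✗
6: p & <>p is F, ~p is T. ✗
8: p & <>p is T, ~p is F. ✗
Satisfying worlds: ∅.

0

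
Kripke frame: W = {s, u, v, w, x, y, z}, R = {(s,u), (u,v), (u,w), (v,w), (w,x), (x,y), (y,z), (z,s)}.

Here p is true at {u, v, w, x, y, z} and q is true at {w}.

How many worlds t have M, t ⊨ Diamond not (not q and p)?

s: successors {u}; not (not q and p) there: u:F. ✗
u: successors {v, w}; not (not q and p) there: v:F, w:T. ✓
v: successors {w}; not (not q and p) there: w:T. ✓
w: successors {x}; not (not q and p) there: x:F. ✗
x: successors {y}; not (not q and p) there: y:F. ✗
y: successors {z}; not (not q and p) there: z:F. ✗
z: successors {s}; not (not q and p) there: s:T. ✓
Satisfying worlds: {u, v, z}.

3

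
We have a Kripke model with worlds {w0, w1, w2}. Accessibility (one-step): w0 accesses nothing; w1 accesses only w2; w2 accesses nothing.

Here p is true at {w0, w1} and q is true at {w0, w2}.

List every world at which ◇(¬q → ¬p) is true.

{w1}

w0: no successors, so ◇(¬q → ¬p) fails. ✗
w1: successors {w2}; ¬q → ¬p there: w2:T. ✓
w2: no successors, so ◇(¬q → ¬p) fails. ✗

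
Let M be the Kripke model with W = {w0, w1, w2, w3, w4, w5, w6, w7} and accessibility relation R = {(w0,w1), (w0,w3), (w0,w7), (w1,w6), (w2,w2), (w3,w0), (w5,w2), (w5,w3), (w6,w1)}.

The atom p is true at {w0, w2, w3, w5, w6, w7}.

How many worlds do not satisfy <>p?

3

w0: successors {w1, w3, w7}; p there: w1:F, w3:T, w7:T. ✓
w1: successors {w6}; p there: w6:T. ✓
w2: successors {w2}; p there: w2:T. ✓
w3: successors {w0}; p there: w0:T. ✓
w4: no successors, so <>p fails. ✗
w5: successors {w2, w3}; p there: w2:T, w3:T. ✓
w6: successors {w1}; p there: w1:F. ✗
w7: no successors, so <>p fails. ✗
Satisfying worlds: {w0, w1, w2, w3, w5}.
So <>p fails at the other 3 worlds.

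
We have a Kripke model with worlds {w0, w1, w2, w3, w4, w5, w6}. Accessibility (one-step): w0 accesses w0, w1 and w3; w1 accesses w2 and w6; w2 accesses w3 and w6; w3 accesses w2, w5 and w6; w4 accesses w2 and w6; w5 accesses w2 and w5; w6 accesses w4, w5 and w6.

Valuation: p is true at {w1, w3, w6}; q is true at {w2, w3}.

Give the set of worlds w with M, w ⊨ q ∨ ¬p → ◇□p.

{w1, w3, w4, w5, w6}

w0: q ∨ ¬p is T, ◇□p is F. ✗
w1: q ∨ ¬p is F, ◇□p is T. ✓
w2: q ∨ ¬p is T, ◇□p is F. ✗
w3: q ∨ ¬p is T, ◇□p is T. ✓
w4: q ∨ ¬p is T, ◇□p is T. ✓
w5: q ∨ ¬p is T, ◇□p is T. ✓
w6: q ∨ ¬p is F, ◇□p is F. ✓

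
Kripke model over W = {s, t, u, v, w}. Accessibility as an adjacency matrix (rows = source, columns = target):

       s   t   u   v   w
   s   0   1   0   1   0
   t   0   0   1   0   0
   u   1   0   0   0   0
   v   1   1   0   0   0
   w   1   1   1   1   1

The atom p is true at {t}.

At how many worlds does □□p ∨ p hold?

1

s: □□p is F, p is F. ✗
t: □□p is F, p is T. ✓
u: □□p is F, p is F. ✗
v: □□p is F, p is F. ✗
w: □□p is F, p is F. ✗
Satisfying worlds: {t}.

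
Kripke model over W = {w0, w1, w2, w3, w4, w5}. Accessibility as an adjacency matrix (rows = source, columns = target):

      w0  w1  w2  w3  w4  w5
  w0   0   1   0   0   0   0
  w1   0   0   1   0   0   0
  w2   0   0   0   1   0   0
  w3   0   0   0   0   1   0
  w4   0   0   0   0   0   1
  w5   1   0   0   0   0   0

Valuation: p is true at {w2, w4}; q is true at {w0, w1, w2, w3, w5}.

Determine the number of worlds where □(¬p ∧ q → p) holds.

w0: successors {w1}; ¬p ∧ q → p there: w1:F. ✗
w1: successors {w2}; ¬p ∧ q → p there: w2:T. ✓
w2: successors {w3}; ¬p ∧ q → p there: w3:F. ✗
w3: successors {w4}; ¬p ∧ q → p there: w4:T. ✓
w4: successors {w5}; ¬p ∧ q → p there: w5:F. ✗
w5: successors {w0}; ¬p ∧ q → p there: w0:F. ✗
Satisfying worlds: {w1, w3}.

2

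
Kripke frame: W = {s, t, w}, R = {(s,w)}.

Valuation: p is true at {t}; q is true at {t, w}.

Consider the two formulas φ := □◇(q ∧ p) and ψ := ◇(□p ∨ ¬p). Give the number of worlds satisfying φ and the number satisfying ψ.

For □◇(q ∧ p):
s: successors {w}; ◇(q ∧ p) there: w:F. ✗
t: no successors, so □◇(q ∧ p) holds vacuously. ✓
w: no successors, so □◇(q ∧ p) holds vacuously. ✓
— 2 worlds.
For ◇(□p ∨ ¬p):
s: successors {w}; □p ∨ ¬p there: w:T. ✓
t: no successors, so ◇(□p ∨ ¬p) fails. ✗
w: no successors, so ◇(□p ∨ ¬p) fails. ✗
— 1 world.

2 and 1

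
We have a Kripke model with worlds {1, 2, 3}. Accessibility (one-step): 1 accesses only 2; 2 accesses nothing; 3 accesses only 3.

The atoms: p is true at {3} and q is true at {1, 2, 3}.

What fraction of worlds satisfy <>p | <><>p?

1/3

1: <>p is F, <><>p is F. ✗
2: <>p is F, <><>p is F. ✗
3: <>p is T, <><>p is T. ✓
That's 1 of 3 worlds, so 1/3.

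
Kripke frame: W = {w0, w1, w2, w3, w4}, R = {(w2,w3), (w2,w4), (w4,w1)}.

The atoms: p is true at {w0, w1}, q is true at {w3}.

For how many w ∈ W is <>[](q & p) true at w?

2

w0: no successors, so <>[](q & p) fails. ✗
w1: no successors, so <>[](q & p) fails. ✗
w2: successors {w3, w4}; [](q & p) there: w3:T, w4:F. ✓
w3: no successors, so <>[](q & p) fails. ✗
w4: successors {w1}; [](q & p) there: w1:T. ✓
Satisfying worlds: {w2, w4}.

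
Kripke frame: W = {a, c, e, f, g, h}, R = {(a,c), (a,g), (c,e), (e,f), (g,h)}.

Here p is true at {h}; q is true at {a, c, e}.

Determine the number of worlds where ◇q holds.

a: successors {c, g}; q there: c:T, g:F. ✓
c: successors {e}; q there: e:T. ✓
e: successors {f}; q there: f:F. ✗
f: no successors, so ◇q fails. ✗
g: successors {h}; q there: h:F. ✗
h: no successors, so ◇q fails. ✗
Satisfying worlds: {a, c}.

2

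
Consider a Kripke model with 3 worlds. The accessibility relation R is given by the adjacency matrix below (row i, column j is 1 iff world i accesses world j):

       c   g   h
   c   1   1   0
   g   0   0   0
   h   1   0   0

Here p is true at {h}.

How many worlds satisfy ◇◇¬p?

c: successors {c, g}; ◇¬p there: c:T, g:F. ✓
g: no successors, so ◇◇¬p fails. ✗
h: successors {c}; ◇¬p there: c:T. ✓
Satisfying worlds: {c, h}.

2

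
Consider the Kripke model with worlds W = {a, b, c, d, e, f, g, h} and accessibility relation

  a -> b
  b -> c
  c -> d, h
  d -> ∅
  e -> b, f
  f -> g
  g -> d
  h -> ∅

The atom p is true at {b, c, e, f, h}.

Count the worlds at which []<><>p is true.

a: successors {b}; <><>p there: b:T. ✓
b: successors {c}; <><>p there: c:F. ✗
c: successors {d, h}; <><>p there: d:F, h:F. ✗
d: no successors, so []<><>p holds vacuously. ✓
e: successors {b, f}; <><>p there: b:T, f:F. ✗
f: successors {g}; <><>p there: g:F. ✗
g: successors {d}; <><>p there: d:F. ✗
h: no successors, so []<><>p holds vacuously. ✓
Satisfying worlds: {a, d, h}.

3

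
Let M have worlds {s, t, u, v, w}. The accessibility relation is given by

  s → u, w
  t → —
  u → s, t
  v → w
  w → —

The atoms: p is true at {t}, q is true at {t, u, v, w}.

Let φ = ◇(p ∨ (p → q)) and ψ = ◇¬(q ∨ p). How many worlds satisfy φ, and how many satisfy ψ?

3 and 1

For ◇(p ∨ (p → q)):
s: successors {u, w}; p ∨ (p → q) there: u:T, w:T. ✓
t: no successors, so ◇(p ∨ (p → q)) fails. ✗
u: successors {s, t}; p ∨ (p → q) there: s:T, t:T. ✓
v: successors {w}; p ∨ (p → q) there: w:T. ✓
w: no successors, so ◇(p ∨ (p → q)) fails. ✗
— 3 worlds.
For ◇¬(q ∨ p):
s: successors {u, w}; ¬(q ∨ p) there: u:F, w:F. ✗
t: no successors, so ◇¬(q ∨ p) fails. ✗
u: successors {s, t}; ¬(q ∨ p) there: s:T, t:F. ✓
v: successors {w}; ¬(q ∨ p) there: w:F. ✗
w: no successors, so ◇¬(q ∨ p) fails. ✗
— 1 world.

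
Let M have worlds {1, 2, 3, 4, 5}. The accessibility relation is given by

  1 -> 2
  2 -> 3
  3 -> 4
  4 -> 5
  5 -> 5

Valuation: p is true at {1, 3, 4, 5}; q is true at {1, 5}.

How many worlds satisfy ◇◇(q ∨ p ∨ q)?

5

1: successors {2}; ◇(q ∨ p ∨ q) there: 2:T. ✓
2: successors {3}; ◇(q ∨ p ∨ q) there: 3:T. ✓
3: successors {4}; ◇(q ∨ p ∨ q) there: 4:T. ✓
4: successors {5}; ◇(q ∨ p ∨ q) there: 5:T. ✓
5: successors {5}; ◇(q ∨ p ∨ q) there: 5:T. ✓
Satisfying worlds: {1, 2, 3, 4, 5}.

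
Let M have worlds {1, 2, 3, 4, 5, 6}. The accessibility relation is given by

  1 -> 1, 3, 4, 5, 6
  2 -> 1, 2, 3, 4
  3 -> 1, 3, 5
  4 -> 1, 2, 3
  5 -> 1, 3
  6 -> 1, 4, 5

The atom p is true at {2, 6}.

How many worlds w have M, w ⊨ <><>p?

6

1: successors {1, 3, 4, 5, 6}; <>p there: 1:T, 3:F, 4:T, 5:F, 6:F. ✓
2: successors {1, 2, 3, 4}; <>p there: 1:T, 2:T, 3:F, 4:T. ✓
3: successors {1, 3, 5}; <>p there: 1:T, 3:F, 5:F. ✓
4: successors {1, 2, 3}; <>p there: 1:T, 2:T, 3:F. ✓
5: successors {1, 3}; <>p there: 1:T, 3:F. ✓
6: successors {1, 4, 5}; <>p there: 1:T, 4:T, 5:F. ✓
Satisfying worlds: {1, 2, 3, 4, 5, 6}.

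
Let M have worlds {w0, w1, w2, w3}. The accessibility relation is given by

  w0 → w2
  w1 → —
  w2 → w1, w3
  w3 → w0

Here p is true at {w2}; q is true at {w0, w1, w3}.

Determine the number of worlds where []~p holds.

w0: successors {w2}; ~p there: w2:F. ✗
w1: no successors, so []~p holds vacuously. ✓
w2: successors {w1, w3}; ~p there: w1:T, w3:T. ✓
w3: successors {w0}; ~p there: w0:T. ✓
Satisfying worlds: {w1, w2, w3}.

3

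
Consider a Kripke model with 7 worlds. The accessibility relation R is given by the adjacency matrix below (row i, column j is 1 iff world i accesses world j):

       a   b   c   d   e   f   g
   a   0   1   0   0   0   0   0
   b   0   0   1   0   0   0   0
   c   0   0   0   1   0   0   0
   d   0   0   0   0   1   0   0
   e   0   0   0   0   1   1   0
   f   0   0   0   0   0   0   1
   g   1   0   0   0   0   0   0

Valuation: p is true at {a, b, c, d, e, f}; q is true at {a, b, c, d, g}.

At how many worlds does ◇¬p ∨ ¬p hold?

a: ◇¬p is F, ¬p is F. ✗
b: ◇¬p is F, ¬p is F. ✗
c: ◇¬p is F, ¬p is F. ✗
d: ◇¬p is F, ¬p is F. ✗
e: ◇¬p is F, ¬p is F. ✗
f: ◇¬p is T, ¬p is F. ✓
g: ◇¬p is F, ¬p is T. ✓
Satisfying worlds: {f, g}.

2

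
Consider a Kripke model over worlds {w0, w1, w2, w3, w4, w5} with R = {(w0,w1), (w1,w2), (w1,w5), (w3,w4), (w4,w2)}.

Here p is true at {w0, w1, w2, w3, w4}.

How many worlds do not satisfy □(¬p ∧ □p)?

w0: successors {w1}; ¬p ∧ □p there: w1:F. ✗
w1: successors {w2, w5}; ¬p ∧ □p there: w2:F, w5:T. ✗
w2: no successors, so □(¬p ∧ □p) holds vacuously. ✓
w3: successors {w4}; ¬p ∧ □p there: w4:F. ✗
w4: successors {w2}; ¬p ∧ □p there: w2:F. ✗
w5: no successors, so □(¬p ∧ □p) holds vacuously. ✓
Satisfying worlds: {w2, w5}.
So □(¬p ∧ □p) fails at the other 4 worlds.

4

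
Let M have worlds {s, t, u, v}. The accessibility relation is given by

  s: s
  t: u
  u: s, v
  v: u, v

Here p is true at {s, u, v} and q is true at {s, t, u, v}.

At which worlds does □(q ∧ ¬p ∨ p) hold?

s: successors {s}; q ∧ ¬p ∨ p there: s:T. ✓
t: successors {u}; q ∧ ¬p ∨ p there: u:T. ✓
u: successors {s, v}; q ∧ ¬p ∨ p there: s:T, v:T. ✓
v: successors {u, v}; q ∧ ¬p ∨ p there: u:T, v:T. ✓

{s, t, u, v}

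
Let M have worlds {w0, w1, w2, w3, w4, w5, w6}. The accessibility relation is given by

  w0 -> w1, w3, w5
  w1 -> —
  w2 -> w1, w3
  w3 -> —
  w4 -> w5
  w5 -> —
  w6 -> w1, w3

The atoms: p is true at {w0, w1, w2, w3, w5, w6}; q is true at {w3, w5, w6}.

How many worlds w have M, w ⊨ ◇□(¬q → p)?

4

w0: successors {w1, w3, w5}; □(¬q → p) there: w1:T, w3:T, w5:T. ✓
w1: no successors, so ◇□(¬q → p) fails. ✗
w2: successors {w1, w3}; □(¬q → p) there: w1:T, w3:T. ✓
w3: no successors, so ◇□(¬q → p) fails. ✗
w4: successors {w5}; □(¬q → p) there: w5:T. ✓
w5: no successors, so ◇□(¬q → p) fails. ✗
w6: successors {w1, w3}; □(¬q → p) there: w1:T, w3:T. ✓
Satisfying worlds: {w0, w2, w4, w6}.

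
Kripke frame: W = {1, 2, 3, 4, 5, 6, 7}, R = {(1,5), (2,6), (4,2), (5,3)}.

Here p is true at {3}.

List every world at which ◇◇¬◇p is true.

{1, 4}

1: successors {5}; ◇¬◇p there: 5:T. ✓
2: successors {6}; ◇¬◇p there: 6:F. ✗
3: no successors, so ◇◇¬◇p fails. ✗
4: successors {2}; ◇¬◇p there: 2:T. ✓
5: successors {3}; ◇¬◇p there: 3:F. ✗
6: no successors, so ◇◇¬◇p fails. ✗
7: no successors, so ◇◇¬◇p fails. ✗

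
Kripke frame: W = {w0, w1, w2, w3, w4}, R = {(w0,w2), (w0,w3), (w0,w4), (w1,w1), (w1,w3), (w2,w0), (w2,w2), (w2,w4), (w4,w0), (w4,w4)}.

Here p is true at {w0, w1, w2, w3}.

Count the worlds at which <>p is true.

4

w0: successors {w2, w3, w4}; p there: w2:T, w3:T, w4:F. ✓
w1: successors {w1, w3}; p there: w1:T, w3:T. ✓
w2: successors {w0, w2, w4}; p there: w0:T, w2:T, w4:F. ✓
w3: no successors, so <>p fails. ✗
w4: successors {w0, w4}; p there: w0:T, w4:F. ✓
Satisfying worlds: {w0, w1, w2, w4}.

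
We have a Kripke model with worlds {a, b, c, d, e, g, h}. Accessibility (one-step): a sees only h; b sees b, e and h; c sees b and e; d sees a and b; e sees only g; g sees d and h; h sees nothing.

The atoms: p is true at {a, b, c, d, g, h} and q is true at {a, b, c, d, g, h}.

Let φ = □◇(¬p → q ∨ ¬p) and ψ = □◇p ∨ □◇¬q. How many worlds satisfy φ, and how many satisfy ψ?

For □◇(¬p → q ∨ ¬p):
a: successors {h}; ◇(¬p → q ∨ ¬p) there: h:F. ✗
b: successors {b, e, h}; ◇(¬p → q ∨ ¬p) there: b:T, e:T, h:F. ✗
c: successors {b, e}; ◇(¬p → q ∨ ¬p) there: b:T, e:T. ✓
d: successors {a, b}; ◇(¬p → q ∨ ¬p) there: a:T, b:T. ✓
e: successors {g}; ◇(¬p → q ∨ ¬p) there: g:T. ✓
g: successors {d, h}; ◇(¬p → q ∨ ¬p) there: d:T, h:F. ✗
h: no successors, so □◇(¬p → q ∨ ¬p) holds vacuously. ✓
— 4 worlds.
For □◇p ∨ □◇¬q:
a: □◇p is F, □◇¬q is F. ✗
b: □◇p is F, □◇¬q is F. ✗
c: □◇p is T, □◇¬q is F. ✓
d: □◇p is T, □◇¬q is F. ✓
e: □◇p is T, □◇¬q is F. ✓
g: □◇p is F, □◇¬q is F. ✗
h: □◇p is T, □◇¬q is T. ✓
— 4 worlds.

4 and 4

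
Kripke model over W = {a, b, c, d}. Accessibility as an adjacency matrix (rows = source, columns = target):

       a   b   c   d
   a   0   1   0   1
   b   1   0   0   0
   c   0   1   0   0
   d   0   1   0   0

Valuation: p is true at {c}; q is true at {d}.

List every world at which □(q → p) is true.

a: successors {b, d}; q → p there: b:T, d:F. ✗
b: successors {a}; q → p there: a:T. ✓
c: successors {b}; q → p there: b:T. ✓
d: successors {b}; q → p there: b:T. ✓

{b, c, d}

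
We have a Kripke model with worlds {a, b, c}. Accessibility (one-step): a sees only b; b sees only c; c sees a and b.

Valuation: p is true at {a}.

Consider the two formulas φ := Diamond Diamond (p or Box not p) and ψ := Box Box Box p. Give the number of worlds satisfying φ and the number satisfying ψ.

2 and 0

For Diamond Diamond (p or Box not p):
a: successors {b}; Diamond (p or Box not p) there: b:F. ✗
b: successors {c}; Diamond (p or Box not p) there: c:T. ✓
c: successors {a, b}; Diamond (p or Box not p) there: a:T, b:F. ✓
— 2 worlds.
For Box Box Box p:
a: successors {b}; Box Box p there: b:F. ✗
b: successors {c}; Box Box p there: c:F. ✗
c: successors {a, b}; Box Box p there: a:F, b:F. ✗
— 0 worlds.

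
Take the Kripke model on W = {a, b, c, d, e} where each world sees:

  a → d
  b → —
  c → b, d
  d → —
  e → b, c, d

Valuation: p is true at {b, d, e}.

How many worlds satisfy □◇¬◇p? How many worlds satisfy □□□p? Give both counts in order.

For □◇¬◇p:
a: successors {d}; ◇¬◇p there: d:F. ✗
b: no successors, so □◇¬◇p holds vacuously. ✓
c: successors {b, d}; ◇¬◇p there: b:F, d:F. ✗
d: no successors, so □◇¬◇p holds vacuously. ✓
e: successors {b, c, d}; ◇¬◇p there: b:F, c:T, d:F. ✗
— 2 worlds.
For □□□p:
a: successors {d}; □□p there: d:T. ✓
b: no successors, so □□□p holds vacuously. ✓
c: successors {b, d}; □□p there: b:T, d:T. ✓
d: no successors, so □□□p holds vacuously. ✓
e: successors {b, c, d}; □□p there: b:T, c:T, d:T. ✓
— 5 worlds.

2 and 5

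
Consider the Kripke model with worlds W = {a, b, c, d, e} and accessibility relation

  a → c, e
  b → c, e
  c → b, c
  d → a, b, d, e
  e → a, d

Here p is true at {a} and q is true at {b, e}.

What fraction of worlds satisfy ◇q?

a: successors {c, e}; q there: c:F, e:T. ✓
b: successors {c, e}; q there: c:F, e:T. ✓
c: successors {b, c}; q there: b:T, c:F. ✓
d: successors {a, b, d, e}; q there: a:F, b:T, d:F, e:T. ✓
e: successors {a, d}; q there: a:F, d:F. ✗
That's 4 of 5 worlds, so 4/5.

4/5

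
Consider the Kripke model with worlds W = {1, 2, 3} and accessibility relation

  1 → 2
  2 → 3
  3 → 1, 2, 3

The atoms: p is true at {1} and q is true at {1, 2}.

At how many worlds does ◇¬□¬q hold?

2

1: successors {2}; ¬□¬q there: 2:F. ✗
2: successors {3}; ¬□¬q there: 3:T. ✓
3: successors {1, 2, 3}; ¬□¬q there: 1:T, 2:F, 3:T. ✓
Satisfying worlds: {2, 3}.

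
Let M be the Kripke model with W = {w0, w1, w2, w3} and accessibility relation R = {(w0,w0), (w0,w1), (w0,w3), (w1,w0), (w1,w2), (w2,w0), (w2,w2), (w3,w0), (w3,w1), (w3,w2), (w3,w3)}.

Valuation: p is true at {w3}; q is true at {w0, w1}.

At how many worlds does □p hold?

w0: successors {w0, w1, w3}; p there: w0:F, w1:F, w3:T. ✗
w1: successors {w0, w2}; p there: w0:F, w2:F. ✗
w2: successors {w0, w2}; p there: w0:F, w2:F. ✗
w3: successors {w0, w1, w2, w3}; p there: w0:F, w1:F, w2:F, w3:T. ✗
Satisfying worlds: ∅.

0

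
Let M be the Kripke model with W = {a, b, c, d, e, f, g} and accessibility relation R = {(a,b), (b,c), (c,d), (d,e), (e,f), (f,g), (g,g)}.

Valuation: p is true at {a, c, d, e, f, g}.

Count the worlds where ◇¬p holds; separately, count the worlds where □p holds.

1 and 6

For ◇¬p:
a: successors {b}; ¬p there: b:T. ✓
b: successors {c}; ¬p there: c:F. ✗
c: successors {d}; ¬p there: d:F. ✗
d: successors {e}; ¬p there: e:F. ✗
e: successors {f}; ¬p there: f:F. ✗
f: successors {g}; ¬p there: g:F. ✗
g: successors {g}; ¬p there: g:F. ✗
— 1 world.
For □p:
a: successors {b}; p there: b:F. ✗
b: successors {c}; p there: c:T. ✓
c: successors {d}; p there: d:T. ✓
d: successors {e}; p there: e:T. ✓
e: successors {f}; p there: f:T. ✓
f: successors {g}; p there: g:T. ✓
g: successors {g}; p there: g:T. ✓
— 6 worlds.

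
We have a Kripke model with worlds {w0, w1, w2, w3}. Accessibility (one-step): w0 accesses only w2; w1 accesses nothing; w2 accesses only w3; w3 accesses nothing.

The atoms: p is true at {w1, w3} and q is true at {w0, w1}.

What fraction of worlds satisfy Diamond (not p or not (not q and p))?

w0: successors {w2}; not p or not (not q and p) there: w2:T. ✓
w1: no successors, so Diamond (not p or not (not q and p)) fails. ✗
w2: successors {w3}; not p or not (not q and p) there: w3:F. ✗
w3: no successors, so Diamond (not p or not (not q and p)) fails. ✗
That's 1 of 4 worlds, so 1/4.

1/4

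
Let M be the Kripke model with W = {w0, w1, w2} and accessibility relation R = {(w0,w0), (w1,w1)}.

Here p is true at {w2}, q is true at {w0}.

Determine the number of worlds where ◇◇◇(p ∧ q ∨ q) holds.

1

w0: successors {w0}; ◇◇(p ∧ q ∨ q) there: w0:T. ✓
w1: successors {w1}; ◇◇(p ∧ q ∨ q) there: w1:F. ✗
w2: no successors, so ◇◇◇(p ∧ q ∨ q) fails. ✗
Satisfying worlds: {w0}.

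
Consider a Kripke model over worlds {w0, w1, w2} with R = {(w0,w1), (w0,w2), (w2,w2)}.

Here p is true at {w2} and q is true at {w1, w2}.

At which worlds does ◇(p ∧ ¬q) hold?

∅

w0: successors {w1, w2}; p ∧ ¬q there: w1:F, w2:F. ✗
w1: no successors, so ◇(p ∧ ¬q) fails. ✗
w2: successors {w2}; p ∧ ¬q there: w2:F. ✗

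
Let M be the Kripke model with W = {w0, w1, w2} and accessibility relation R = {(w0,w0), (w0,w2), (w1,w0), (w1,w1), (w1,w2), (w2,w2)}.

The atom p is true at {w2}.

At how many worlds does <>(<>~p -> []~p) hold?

3

w0: successors {w0, w2}; <>~p -> []~p there: w0:F, w2:T. ✓
w1: successors {w0, w1, w2}; <>~p -> []~p there: w0:F, w1:F, w2:T. ✓
w2: successors {w2}; <>~p -> []~p there: w2:T. ✓
Satisfying worlds: {w0, w1, w2}.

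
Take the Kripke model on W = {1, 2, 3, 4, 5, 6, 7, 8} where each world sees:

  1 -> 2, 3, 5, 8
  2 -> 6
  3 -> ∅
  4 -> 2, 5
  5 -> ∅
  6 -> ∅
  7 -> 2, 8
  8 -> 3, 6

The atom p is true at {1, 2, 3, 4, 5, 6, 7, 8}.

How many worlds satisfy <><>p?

3

1: successors {2, 3, 5, 8}; <>p there: 2:T, 3:F, 5:F, 8:T. ✓
2: successors {6}; <>p there: 6:F. ✗
3: no successors, so <><>p fails. ✗
4: successors {2, 5}; <>p there: 2:T, 5:F. ✓
5: no successors, so <><>p fails. ✗
6: no successors, so <><>p fails. ✗
7: successors {2, 8}; <>p there: 2:T, 8:T. ✓
8: successors {3, 6}; <>p there: 3:F, 6:F. ✗
Satisfying worlds: {1, 4, 7}.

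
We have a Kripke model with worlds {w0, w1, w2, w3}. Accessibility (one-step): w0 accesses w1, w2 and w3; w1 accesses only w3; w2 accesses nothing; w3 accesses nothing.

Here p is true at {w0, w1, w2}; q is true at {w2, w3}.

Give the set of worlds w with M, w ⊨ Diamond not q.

{w0}

w0: successors {w1, w2, w3}; not q there: w1:T, w2:F, w3:F. ✓
w1: successors {w3}; not q there: w3:F. ✗
w2: no successors, so Diamond not q fails. ✗
w3: no successors, so Diamond not q fails. ✗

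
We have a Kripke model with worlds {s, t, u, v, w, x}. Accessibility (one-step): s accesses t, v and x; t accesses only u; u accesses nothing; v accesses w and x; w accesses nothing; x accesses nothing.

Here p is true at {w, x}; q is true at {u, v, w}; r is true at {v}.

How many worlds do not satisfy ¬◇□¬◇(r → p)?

s: ◇□¬◇(r → p) is T. ✗
t: ◇□¬◇(r → p) is T. ✗
u: ◇□¬◇(r → p) is F. ✓
v: ◇□¬◇(r → p) is T. ✗
w: ◇□¬◇(r → p) is F. ✓
x: ◇□¬◇(r → p) is F. ✓
Satisfying worlds: {u, w, x}.
So ¬◇□¬◇(r → p) fails at the other 3 worlds.

3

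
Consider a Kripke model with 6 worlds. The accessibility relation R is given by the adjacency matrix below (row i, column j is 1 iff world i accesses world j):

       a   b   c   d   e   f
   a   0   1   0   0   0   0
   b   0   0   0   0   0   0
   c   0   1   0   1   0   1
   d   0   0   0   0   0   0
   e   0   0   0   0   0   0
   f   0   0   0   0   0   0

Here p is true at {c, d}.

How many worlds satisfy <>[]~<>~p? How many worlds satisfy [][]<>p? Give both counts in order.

2 and 6

For <>[]~<>~p:
a: successors {b}; []~<>~p there: b:T. ✓
b: no successors, so <>[]~<>~p fails. ✗
c: successors {b, d, f}; []~<>~p there: b:T, d:T, f:T. ✓
d: no successors, so <>[]~<>~p fails. ✗
e: no successors, so <>[]~<>~p fails. ✗
f: no successors, so <>[]~<>~p fails. ✗
— 2 worlds.
For [][]<>p:
a: successors {b}; []<>p there: b:T. ✓
b: no successors, so [][]<>p holds vacuously. ✓
c: successors {b, d, f}; []<>p there: b:T, d:T, f:T. ✓
d: no successors, so [][]<>p holds vacuously. ✓
e: no successors, so [][]<>p holds vacuously. ✓
f: no successors, so [][]<>p holds vacuously. ✓
— 6 worlds.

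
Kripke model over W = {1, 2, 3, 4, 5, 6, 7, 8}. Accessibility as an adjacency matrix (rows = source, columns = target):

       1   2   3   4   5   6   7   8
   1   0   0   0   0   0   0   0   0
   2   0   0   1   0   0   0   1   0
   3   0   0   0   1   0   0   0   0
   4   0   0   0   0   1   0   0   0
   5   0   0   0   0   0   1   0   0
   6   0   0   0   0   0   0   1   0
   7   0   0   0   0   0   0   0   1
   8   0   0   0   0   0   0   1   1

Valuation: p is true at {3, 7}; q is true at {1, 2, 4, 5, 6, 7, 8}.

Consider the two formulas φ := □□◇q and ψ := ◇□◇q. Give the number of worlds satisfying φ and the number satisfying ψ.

For □□◇q:
1: no successors, so □□◇q holds vacuously. ✓
2: successors {3, 7}; □◇q there: 3:T, 7:T. ✓
3: successors {4}; □◇q there: 4:T. ✓
4: successors {5}; □◇q there: 5:T. ✓
5: successors {6}; □◇q there: 6:T. ✓
6: successors {7}; □◇q there: 7:T. ✓
7: successors {8}; □◇q there: 8:T. ✓
8: successors {7, 8}; □◇q there: 7:T, 8:T. ✓
— 8 worlds.
For ◇□◇q:
1: no successors, so ◇□◇q fails. ✗
2: successors {3, 7}; □◇q there: 3:T, 7:T. ✓
3: successors {4}; □◇q there: 4:T. ✓
4: successors {5}; □◇q there: 5:T. ✓
5: successors {6}; □◇q there: 6:T. ✓
6: successors {7}; □◇q there: 7:T. ✓
7: successors {8}; □◇q there: 8:T. ✓
8: successors {7, 8}; □◇q there: 7:T, 8:T. ✓
— 7 worlds.

8 and 7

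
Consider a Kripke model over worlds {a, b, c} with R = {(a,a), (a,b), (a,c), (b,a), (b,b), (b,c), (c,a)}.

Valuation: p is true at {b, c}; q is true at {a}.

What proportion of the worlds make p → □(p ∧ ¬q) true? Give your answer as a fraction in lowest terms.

1/3

a: p is F, □(p ∧ ¬q) is F. ✓
b: p is T, □(p ∧ ¬q) is F. ✗
c: p is T, □(p ∧ ¬q) is F. ✗
That's 1 of 3 worlds, so 1/3.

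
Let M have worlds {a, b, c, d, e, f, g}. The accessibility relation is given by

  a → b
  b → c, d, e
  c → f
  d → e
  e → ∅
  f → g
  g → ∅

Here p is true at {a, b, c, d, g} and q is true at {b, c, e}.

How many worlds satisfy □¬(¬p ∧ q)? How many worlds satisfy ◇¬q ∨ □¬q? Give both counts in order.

5 and 5

For □¬(¬p ∧ q):
a: successors {b}; ¬(¬p ∧ q) there: b:T. ✓
b: successors {c, d, e}; ¬(¬p ∧ q) there: c:T, d:T, e:F. ✗
c: successors {f}; ¬(¬p ∧ q) there: f:T. ✓
d: successors {e}; ¬(¬p ∧ q) there: e:F. ✗
e: no successors, so □¬(¬p ∧ q) holds vacuously. ✓
f: successors {g}; ¬(¬p ∧ q) there: g:T. ✓
g: no successors, so □¬(¬p ∧ q) holds vacuously. ✓
— 5 worlds.
For ◇¬q ∨ □¬q:
a: ◇¬q is F, □¬q is F. ✗
b: ◇¬q is T, □¬q is F. ✓
c: ◇¬q is T, □¬q is T. ✓
d: ◇¬q is F, □¬q is F. ✗
e: ◇¬q is F, □¬q is T. ✓
f: ◇¬q is T, □¬q is T. ✓
g: ◇¬q is F, □¬q is T. ✓
— 5 worlds.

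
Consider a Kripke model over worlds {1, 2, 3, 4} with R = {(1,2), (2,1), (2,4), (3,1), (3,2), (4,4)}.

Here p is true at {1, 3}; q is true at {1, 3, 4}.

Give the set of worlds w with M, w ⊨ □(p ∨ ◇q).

{1, 2, 3, 4}

1: successors {2}; p ∨ ◇q there: 2:T. ✓
2: successors {1, 4}; p ∨ ◇q there: 1:T, 4:T. ✓
3: successors {1, 2}; p ∨ ◇q there: 1:T, 2:T. ✓
4: successors {4}; p ∨ ◇q there: 4:T. ✓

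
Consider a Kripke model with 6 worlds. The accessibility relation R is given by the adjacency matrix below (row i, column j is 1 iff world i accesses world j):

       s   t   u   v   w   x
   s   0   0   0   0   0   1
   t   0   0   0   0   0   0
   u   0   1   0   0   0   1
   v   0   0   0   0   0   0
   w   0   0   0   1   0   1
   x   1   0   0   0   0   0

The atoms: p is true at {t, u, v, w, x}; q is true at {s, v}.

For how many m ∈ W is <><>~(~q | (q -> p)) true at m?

s: successors {x}; <>~(~q | (q -> p)) there: x:T. ✓
t: no successors, so <><>~(~q | (q -> p)) fails. ✗
u: successors {t, x}; <>~(~q | (q -> p)) there: t:F, x:T. ✓
v: no successors, so <><>~(~q | (q -> p)) fails. ✗
w: successors {v, x}; <>~(~q | (q -> p)) there: v:F, x:T. ✓
x: successors {s}; <>~(~q | (q -> p)) there: s:F. ✗
Satisfying worlds: {s, u, w}.

3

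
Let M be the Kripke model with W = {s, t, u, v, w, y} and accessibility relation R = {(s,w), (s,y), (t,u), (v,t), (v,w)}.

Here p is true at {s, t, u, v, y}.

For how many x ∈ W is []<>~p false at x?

s: successors {w, y}; <>~p there: w:F, y:F. ✗
t: successors {u}; <>~p there: u:F. ✗
u: no successors, so []<>~p holds vacuously. ✓
v: successors {t, w}; <>~p there: t:F, w:F. ✗
w: no successors, so []<>~p holds vacuously. ✓
y: no successors, so []<>~p holds vacuously. ✓
Satisfying worlds: {u, w, y}.
So []<>~p fails at the other 3 worlds.

3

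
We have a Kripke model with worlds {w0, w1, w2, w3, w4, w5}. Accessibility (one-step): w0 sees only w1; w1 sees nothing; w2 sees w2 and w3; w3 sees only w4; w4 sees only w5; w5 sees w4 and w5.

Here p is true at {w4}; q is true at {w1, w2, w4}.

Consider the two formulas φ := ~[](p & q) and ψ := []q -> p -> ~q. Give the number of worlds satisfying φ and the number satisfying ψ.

For ~[](p & q):
w0: [](p & q) is F. ✓
w1: [](p & q) is T. ✗
w2: [](p & q) is F. ✓
w3: [](p & q) is T. ✗
w4: [](p & q) is F. ✓
w5: [](p & q) is F. ✓
— 4 worlds.
For []q -> p -> ~q:
w0: []q is T, p -> ~q is T. ✓
w1: []q is T, p -> ~q is T. ✓
w2: []q is F, p -> ~q is T. ✓
w3: []q is T, p -> ~q is T. ✓
w4: []q is F, p -> ~q is F. ✓
w5: []q is F, p -> ~q is T. ✓
— 6 worlds.

4 and 6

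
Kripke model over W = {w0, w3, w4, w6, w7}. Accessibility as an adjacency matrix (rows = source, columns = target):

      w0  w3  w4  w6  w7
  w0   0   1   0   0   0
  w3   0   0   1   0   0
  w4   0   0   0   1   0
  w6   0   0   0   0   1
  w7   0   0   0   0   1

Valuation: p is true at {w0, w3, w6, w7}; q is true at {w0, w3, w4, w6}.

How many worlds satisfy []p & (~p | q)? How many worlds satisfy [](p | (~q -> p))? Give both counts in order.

For []p & (~p | q):
w0: []p is T, ~p | q is T. ✓
w3: []p is F, ~p | q is T. ✗
w4: []p is T, ~p | q is T. ✓
w6: []p is T, ~p | q is T. ✓
w7: []p is T, ~p | q is F. ✗
— 3 worlds.
For [](p | (~q -> p)):
w0: successors {w3}; p | (~q -> p) there: w3:T. ✓
w3: successors {w4}; p | (~q -> p) there: w4:T. ✓
w4: successors {w6}; p | (~q -> p) there: w6:T. ✓
w6: successors {w7}; p | (~q -> p) there: w7:T. ✓
w7: successors {w7}; p | (~q -> p) there: w7:T. ✓
— 5 worlds.

3 and 5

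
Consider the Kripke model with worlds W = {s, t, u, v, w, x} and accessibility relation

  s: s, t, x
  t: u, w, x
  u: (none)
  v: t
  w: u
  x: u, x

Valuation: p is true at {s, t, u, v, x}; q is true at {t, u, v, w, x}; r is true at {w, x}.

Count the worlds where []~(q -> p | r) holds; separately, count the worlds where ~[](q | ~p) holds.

For []~(q -> p | r):
s: successors {s, t, x}; ~(q -> p | r) there: s:F, t:F, x:F. ✗
t: successors {u, w, x}; ~(q -> p | r) there: u:F, w:F, x:F. ✗
u: no successors, so []~(q -> p | r) holds vacuously. ✓
v: successors {t}; ~(q -> p | r) there: t:F. ✗
w: successors {u}; ~(q -> p | r) there: u:F. ✗
x: successors {u, x}; ~(q -> p | r) there: u:F, x:F. ✗
— 1 world.
For ~[](q | ~p):
s: [](q | ~p) is F. ✓
t: [](q | ~p) is T. ✗
u: [](q | ~p) is T. ✗
v: [](q | ~p) is T. ✗
w: [](q | ~p) is T. ✗
x: [](q | ~p) is T. ✗
— 1 world.

1 and 1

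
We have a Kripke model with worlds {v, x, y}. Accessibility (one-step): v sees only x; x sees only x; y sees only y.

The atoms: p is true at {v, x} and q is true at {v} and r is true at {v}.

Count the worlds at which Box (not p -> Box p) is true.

2

v: successors {x}; not p -> Box p there: x:T. ✓
x: successors {x}; not p -> Box p there: x:T. ✓
y: successors {y}; not p -> Box p there: y:F. ✗
Satisfying worlds: {v, x}.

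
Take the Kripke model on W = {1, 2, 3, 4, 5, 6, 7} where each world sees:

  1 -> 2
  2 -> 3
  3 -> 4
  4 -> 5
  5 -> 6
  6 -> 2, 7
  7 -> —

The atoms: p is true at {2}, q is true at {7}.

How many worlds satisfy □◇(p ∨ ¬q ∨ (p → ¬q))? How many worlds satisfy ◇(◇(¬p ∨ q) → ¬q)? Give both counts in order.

6 and 6

For □◇(p ∨ ¬q ∨ (p → ¬q)):
1: successors {2}; ◇(p ∨ ¬q ∨ (p → ¬q)) there: 2:T. ✓
2: successors {3}; ◇(p ∨ ¬q ∨ (p → ¬q)) there: 3:T. ✓
3: successors {4}; ◇(p ∨ ¬q ∨ (p → ¬q)) there: 4:T. ✓
4: successors {5}; ◇(p ∨ ¬q ∨ (p → ¬q)) there: 5:T. ✓
5: successors {6}; ◇(p ∨ ¬q ∨ (p → ¬q)) there: 6:T. ✓
6: successors {2, 7}; ◇(p ∨ ¬q ∨ (p → ¬q)) there: 2:T, 7:F. ✗
7: no successors, so □◇(p ∨ ¬q ∨ (p → ¬q)) holds vacuously. ✓
— 6 worlds.
For ◇(◇(¬p ∨ q) → ¬q):
1: successors {2}; ◇(¬p ∨ q) → ¬q there: 2:T. ✓
2: successors {3}; ◇(¬p ∨ q) → ¬q there: 3:T. ✓
3: successors {4}; ◇(¬p ∨ q) → ¬q there: 4:T. ✓
4: successors {5}; ◇(¬p ∨ q) → ¬q there: 5:T. ✓
5: successors {6}; ◇(¬p ∨ q) → ¬q there: 6:T. ✓
6: successors {2, 7}; ◇(¬p ∨ q) → ¬q there: 2:T, 7:T. ✓
7: no successors, so ◇(◇(¬p ∨ q) → ¬q) fails. ✗
— 6 worlds.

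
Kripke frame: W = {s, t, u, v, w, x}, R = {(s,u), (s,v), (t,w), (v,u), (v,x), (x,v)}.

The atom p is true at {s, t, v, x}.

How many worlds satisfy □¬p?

3

s: successors {u, v}; ¬p there: u:T, v:F. ✗
t: successors {w}; ¬p there: w:T. ✓
u: no successors, so □¬p holds vacuously. ✓
v: successors {u, x}; ¬p there: u:T, x:F. ✗
w: no successors, so □¬p holds vacuously. ✓
x: successors {v}; ¬p there: v:F. ✗
Satisfying worlds: {t, u, w}.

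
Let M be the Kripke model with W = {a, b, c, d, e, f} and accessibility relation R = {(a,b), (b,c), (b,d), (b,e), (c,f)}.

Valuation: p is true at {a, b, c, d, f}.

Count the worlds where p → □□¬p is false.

2

a: p is T, □□¬p is F. ✗
b: p is T, □□¬p is F. ✗
c: p is T, □□¬p is T. ✓
d: p is T, □□¬p is T. ✓
e: p is F, □□¬p is T. ✓
f: p is T, □□¬p is T. ✓
Satisfying worlds: {c, d, e, f}.
So p → □□¬p fails at the other 2 worlds.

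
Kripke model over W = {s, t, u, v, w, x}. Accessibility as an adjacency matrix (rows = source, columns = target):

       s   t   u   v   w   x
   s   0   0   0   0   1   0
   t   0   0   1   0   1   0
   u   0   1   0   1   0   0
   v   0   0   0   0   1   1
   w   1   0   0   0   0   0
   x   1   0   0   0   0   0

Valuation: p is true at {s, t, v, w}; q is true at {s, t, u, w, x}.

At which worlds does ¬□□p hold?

s: □□p is T. ✗
t: □□p is T. ✗
u: □□p is F. ✓
v: □□p is T. ✗
w: □□p is T. ✗
x: □□p is T. ✗

{u}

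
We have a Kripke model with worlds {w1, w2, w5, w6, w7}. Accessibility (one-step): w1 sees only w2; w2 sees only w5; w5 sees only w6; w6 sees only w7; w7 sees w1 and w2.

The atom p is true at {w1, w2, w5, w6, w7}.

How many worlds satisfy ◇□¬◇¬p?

w1: successors {w2}; □¬◇¬p there: w2:T. ✓
w2: successors {w5}; □¬◇¬p there: w5:T. ✓
w5: successors {w6}; □¬◇¬p there: w6:T. ✓
w6: successors {w7}; □¬◇¬p there: w7:T. ✓
w7: successors {w1, w2}; □¬◇¬p there: w1:T, w2:T. ✓
Satisfying worlds: {w1, w2, w5, w6, w7}.

5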